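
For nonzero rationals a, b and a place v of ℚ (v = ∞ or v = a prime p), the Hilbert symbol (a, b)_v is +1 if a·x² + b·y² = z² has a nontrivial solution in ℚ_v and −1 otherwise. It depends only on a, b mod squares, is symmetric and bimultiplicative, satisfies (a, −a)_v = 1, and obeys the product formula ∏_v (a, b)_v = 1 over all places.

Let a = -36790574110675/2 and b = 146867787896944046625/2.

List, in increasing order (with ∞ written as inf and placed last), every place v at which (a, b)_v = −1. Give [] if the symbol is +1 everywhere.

[2, 11, 23, 29]

Mod squares: a ≡ -374, b ≡ 165889570. Check v ∈ {∞, 2, 3, 5, 7, 11, 17, 19, 23, 29}.
v=23: a=23^2·(≡14), b=23^3·(≡17) mod 23; (14|23)=-1, (17|23)=-1; (−1)^{2·3·11}·(-1)^3·(-1)^2 = -1.
v=∞: -374 < 0 and 165889570 > 0  ⇒  (a,b)_∞ = +1.
v=19: a=19^2·(≡16), b=19^3·(≡9) mod 19; (16|19)=+1, (9|19)=+1; (−1)^{2·3·9}·(+1)^3·(+1)^2 = +1.
v=2: v_2(a)=-1, v_2(b)=-1; units ≡ 5, 1 (mod 8); ε·ε+αω+βω = 0·0+-1·0+-1·1 ≡ 1  ⇒  (a,b)_2 = -1.
v=17: a=17^1·(≡5), b=17^1·(≡14) mod 17; (5|17)=-1, (14|17)=-1; (−1)^{1·1·8}·(-1)^1·(-1)^1 = +1.
v=29: a=29^2·(≡21), b=29^3·(≡23) mod 29; (21|29)=-1, (23|29)=+1; (−1)^{2·3·14}·(-1)^3·(+1)^2 = -1.
v=7: a=7^2·(≡1), b=7^3·(≡5) mod 7; (1|7)=+1, (5|7)=-1; (−1)^{2·3·3}·(+1)^3·(-1)^2 = +1.
v=3: a=3^0·(≡1), b=3^2·(≡1) mod 3; (1|3)=+1, (1|3)=+1; (−1)^{0·2·1}·(+1)^2·(+1)^0 = +1.
v=5: a=5^2·(≡4), b=5^3·(≡4) mod 5; (4|5)=+1, (4|5)=+1; (−1)^{2·3·2}·(+1)^3·(+1)^2 = +1.
v=11: a=11^1·(≡10), b=11^1·(≡7) mod 11; (10|11)=-1, (7|11)=-1; (−1)^{1·1·5}·(-1)^1·(-1)^1 = -1.
(-374, 165889570 / ℚ) ramifies at {2, 11, 23, 29}: a division algebra.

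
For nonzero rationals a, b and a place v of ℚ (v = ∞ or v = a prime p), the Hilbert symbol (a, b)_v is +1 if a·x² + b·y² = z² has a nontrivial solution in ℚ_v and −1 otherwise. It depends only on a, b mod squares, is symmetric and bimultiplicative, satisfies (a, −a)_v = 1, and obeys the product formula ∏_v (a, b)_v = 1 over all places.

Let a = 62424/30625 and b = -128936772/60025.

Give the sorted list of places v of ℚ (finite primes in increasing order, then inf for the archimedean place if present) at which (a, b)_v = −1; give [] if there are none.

Mod squares: a ≡ 6, b ≡ -17. Check v ∈ {∞, 2, 3, 5, 7, 17}.
v=∞: 6 > 0 and -17 < 0  ⇒  (a,b)_∞ = +1.
v=5: a=5^-4·(≡1), b=5^-2·(≡3) mod 5; (1|5)=+1, (3|5)=-1; (−1)^{-4·-2·2}·(+1)^-2·(-1)^-4 = +1.
v=2: v_2(a)=3, v_2(b)=2; units ≡ 3, 7 (mod 8); ε·ε+αω+βω = 1·1+3·0+2·1 ≡ 1  ⇒  (a,b)_2 = -1.
v=7: a=7^-2·(≡6), b=7^-4·(≡2) mod 7; (6|7)=-1, (2|7)=+1; (−1)^{-2·-4·3}·(-1)^-4·(+1)^-2 = +1.
v=3: a=3^3·(≡2), b=3^8·(≡1) mod 3; (2|3)=-1, (1|3)=+1; (−1)^{3·8·1}·(-1)^8·(+1)^3 = +1.
v=17: a=17^2·(≡10), b=17^3·(≡15) mod 17; (10|17)=-1, (15|17)=+1; (−1)^{2·3·8}·(-1)^3·(+1)^2 = -1.
Ram(6, -17) = {2, 17}; no ℚ_2-point on the conic.

[2, 17]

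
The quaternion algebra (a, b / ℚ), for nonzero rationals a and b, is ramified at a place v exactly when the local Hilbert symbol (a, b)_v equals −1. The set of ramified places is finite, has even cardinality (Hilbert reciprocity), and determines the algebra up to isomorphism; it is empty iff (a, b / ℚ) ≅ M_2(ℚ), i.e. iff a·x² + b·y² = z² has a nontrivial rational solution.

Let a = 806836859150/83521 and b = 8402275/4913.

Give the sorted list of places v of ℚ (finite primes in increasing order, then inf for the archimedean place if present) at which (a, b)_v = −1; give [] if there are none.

(a, b) ≡ (14, 323) mod (ℚ^×)²; places V = {2, 5, 7, 17, 19, ∞}.
(a,b)_19: α=6, u≡15; β=3, v≡6 (mod 19); (15|19)=-1, (6|19)=+1; sign (−1)^0·-1^3·+1^6 = -1.
(a,b)_5: α=2, u≡1; β=2, v≡2 (mod 5); (1|5)=+1, (2|5)=-1; sign (−1)^0·+1^2·-1^2 = +1.
(a,b)_2: α=1, β=0; u≡7, v≡3 (mod 8); ε(u)ε(v)=1·1, αω(v)=1·1, βω(u)=0·0; sum ≡ 0  ⇒  +1.
(a,b)_17: α=-4, u≡12; β=-3, v≡8 (mod 17); (12|17)=-1, (8|17)=+1; sign (−1)^0·-1^-3·+1^-4 = -1.
(a,b)_∞: sgn(14)=+, sgn(323)=+, so +1.
(a,b)_7: α=3, u≡2; β=2, v≡4 (mod 7); (2|7)=+1, (4|7)=+1; sign (−1)^0·+1^2·+1^3 = +1.
Ram(14, 323) = {17, 19}; no ℚ_17-point on the conic.

[17, 19]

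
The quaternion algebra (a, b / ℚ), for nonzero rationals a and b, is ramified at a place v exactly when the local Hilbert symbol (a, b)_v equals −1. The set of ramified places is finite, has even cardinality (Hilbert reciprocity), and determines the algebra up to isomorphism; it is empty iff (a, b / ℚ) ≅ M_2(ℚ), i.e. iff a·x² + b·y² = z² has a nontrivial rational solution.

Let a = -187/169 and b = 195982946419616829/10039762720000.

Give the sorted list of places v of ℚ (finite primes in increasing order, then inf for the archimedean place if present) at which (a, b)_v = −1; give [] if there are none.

(a, b) ≡ (-187, 4569617) mod (ℚ^×)²; places V = {2, 3, 5, 11, 13, 17, 23, 29, 31, ∞}.
(a,b)_5: α=0, u≡2; β=-4, v≡2 (mod 5); (2|5)=-1, (2|5)=-1; sign (−1)^0·-1^-4·-1^0 = +1.
(a,b)_29: α=0, u≡20; β=1, v≡25 (mod 29); (20|29)=+1, (25|29)=+1; sign (−1)^0·+1^1·+1^0 = +1.
(a,b)_31: α=0, u≡11; β=1, v≡10 (mod 31); (11|31)=-1, (10|31)=+1; sign (−1)^0·-1^1·+1^0 = -1.
(a,b)_11: α=1, u≡4; β=8, v≡10 (mod 11); (4|11)=+1, (10|11)=-1; sign (−1)^0·+1^8·-1^1 = -1.
(a,b)_2: α=0, β=-8; u≡5, v≡1 (mod 8); ε(u)ε(v)=0·0, αω(v)=0·0, βω(u)=-8·1; sum ≡ 0  ⇒  +1.
(a,b)_13: α=-2, u≡8; β=-7, v≡2 (mod 13); (8|13)=-1, (2|13)=-1; sign (−1)^0·-1^-7·-1^-2 = -1.
(a,b)_3: α=0, u≡2; β=2, v≡2 (mod 3); (2|3)=-1, (2|3)=-1; sign (−1)^0·-1^2·-1^0 = +1.
(a,b)_23: α=0, u≡14; β=1, v≡11 (mod 23); (14|23)=-1, (11|23)=-1; sign (−1)^0·-1^1·-1^0 = -1.
(a,b)_∞: sgn(-187)=−, sgn(4569617)=+, so +1.
(a,b)_17: α=1, u≡11; β=3, v≡6 (mod 17); (11|17)=-1, (6|17)=-1; sign (−1)^0·-1^3·-1^1 = +1.
(-187, 4569617 / ℚ) ramifies at {11, 13, 23, 31}: a division algebra.

[11, 13, 23, 31]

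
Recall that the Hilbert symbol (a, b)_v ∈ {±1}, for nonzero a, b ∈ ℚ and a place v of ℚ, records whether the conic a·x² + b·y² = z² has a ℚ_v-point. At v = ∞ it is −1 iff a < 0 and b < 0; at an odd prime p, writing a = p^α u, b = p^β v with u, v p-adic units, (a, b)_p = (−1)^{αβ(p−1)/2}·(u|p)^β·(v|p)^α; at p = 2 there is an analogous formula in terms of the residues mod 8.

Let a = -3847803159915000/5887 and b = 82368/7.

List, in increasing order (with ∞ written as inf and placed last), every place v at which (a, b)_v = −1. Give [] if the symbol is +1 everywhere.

[11, 13]

(a, b) ≡ (-2002, 1001) mod (ℚ^×)²; places V = {2, 3, 5, 7, 11, 13, 19, 29, ∞}.
(a,b)_3: α=6, u≡2; β=2, v≡2 (mod 3); (2|3)=-1, (2|3)=-1; sign (−1)^0·-1^2·-1^6 = +1.
(a,b)_7: α=-1, u≡1; β=-1, v≡6 (mod 7); (1|7)=+1, (6|7)=-1; sign (−1)^1·+1^-1·-1^-1 = +1.
(a,b)_11: α=3, u≡1; β=1, v≡9 (mod 11); (1|11)=+1, (9|11)=+1; sign (−1)^1·+1^1·+1^3 = -1.
(a,b)_13: α=3, u≡5; β=1, v≡10 (mod 13); (5|13)=-1, (10|13)=+1; sign (−1)^0·-1^1·+1^3 = -1.
(a,b)_∞: sgn(-2002)=−, sgn(1001)=+, so +1.
(a,b)_29: α=-2, u≡13; β=0, v≡26 (mod 29); (13|29)=+1, (26|29)=-1; sign (−1)^0·+1^0·-1^-2 = +1.
(a,b)_2: α=3, β=6; u≡7, v≡1 (mod 8); ε(u)ε(v)=1·0, αω(v)=3·0, βω(u)=6·0; sum ≡ 0  ⇒  +1.
(a,b)_5: α=4, u≡3; β=0, v≡4 (mod 5); (3|5)=-1, (4|5)=+1; sign (−1)^0·-1^0·+1^4 = +1.
(a,b)_19: α=2, u≡8; β=0, v≡14 (mod 19); (8|19)=-1, (14|19)=-1; sign (−1)^0·-1^0·-1^2 = +1.
Ram(-2002, 1001) = {11, 13}; no ℚ_11-point on the conic.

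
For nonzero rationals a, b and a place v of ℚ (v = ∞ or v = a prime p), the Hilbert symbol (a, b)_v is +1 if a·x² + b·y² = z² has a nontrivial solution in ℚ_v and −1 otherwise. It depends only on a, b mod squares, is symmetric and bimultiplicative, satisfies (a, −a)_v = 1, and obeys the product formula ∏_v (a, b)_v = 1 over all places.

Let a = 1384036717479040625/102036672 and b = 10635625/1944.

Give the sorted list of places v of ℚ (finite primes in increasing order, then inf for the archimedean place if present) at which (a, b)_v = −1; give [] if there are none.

[3, 5, 7, 11]

(a, b) ≡ (195, 102102) mod (ℚ^×)²; places V = {2, 3, 5, 7, 11, 13, 17, ∞}.
(a,b)_3: α=-13, u≡2; β=-5, v≡2 (mod 3); (2|3)=-1, (2|3)=-1; sign (−1)^1·-1^-5·-1^-13 = -1.
(a,b)_2: α=-6, β=-3; u≡3, v≡3 (mod 8); ε(u)ε(v)=1·1, αω(v)=-6·1, βω(u)=-3·1; sum ≡ 0  ⇒  +1.
(a,b)_∞: sgn(195)=+, sgn(102102)=+, so +1.
(a,b)_7: α=8, u≡3; β=1, v≡5 (mod 7); (3|7)=-1, (5|7)=-1; sign (−1)^0·-1^1·-1^8 = -1.
(a,b)_13: α=3, u≡5; β=1, v≡5 (mod 13); (5|13)=-1, (5|13)=-1; sign (−1)^0·-1^1·-1^3 = +1.
(a,b)_5: α=5, u≡4; β=4, v≡3 (mod 5); (4|5)=+1, (3|5)=-1; sign (−1)^0·+1^4·-1^5 = -1.
(a,b)_17: α=2, u≡8; β=1, v≡7 (mod 17); (8|17)=+1, (7|17)=-1; sign (−1)^0·+1^1·-1^2 = +1.
(a,b)_11: α=2, u≡7; β=1, v≡1 (mod 11); (7|11)=-1, (1|11)=+1; sign (−1)^0·-1^1·+1^2 = -1.
Ram(195, 102102) = {3, 5, 7, 11}; no ℚ_3-point on the conic.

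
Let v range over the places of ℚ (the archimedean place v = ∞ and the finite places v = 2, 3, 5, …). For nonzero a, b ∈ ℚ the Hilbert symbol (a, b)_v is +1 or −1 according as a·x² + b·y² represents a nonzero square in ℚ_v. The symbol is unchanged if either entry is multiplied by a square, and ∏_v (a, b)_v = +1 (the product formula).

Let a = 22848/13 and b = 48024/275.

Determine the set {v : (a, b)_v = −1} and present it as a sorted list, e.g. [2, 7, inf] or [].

Mod squares: a ≡ 4641, b ≡ 14674. Check v ∈ {∞, 2, 3, 5, 7, 11, 13, 17, 23, 29}.
v=17: a=17^1·(≡4), b=17^0·(≡11) mod 17; (4|17)=+1, (11|17)=-1; (−1)^{1·0·8}·(+1)^0·(-1)^1 = -1.
v=7: a=7^1·(≡5), b=7^0·(≡2) mod 7; (5|7)=-1, (2|7)=+1; (−1)^{1·0·3}·(-1)^0·(+1)^1 = +1.
v=∞: 4641 > 0 and 14674 > 0  ⇒  (a,b)_∞ = +1.
v=23: a=23^0·(≡6), b=23^1·(≡5) mod 23; (6|23)=+1, (5|23)=-1; (−1)^{0·1·11}·(+1)^1·(-1)^0 = +1.
v=2: v_2(a)=6, v_2(b)=3; units ≡ 1, 1 (mod 8); ε·ε+αω+βω = 0·0+6·0+3·0 ≡ 0  ⇒  (a,b)_2 = +1.
v=13: a=13^-1·(≡7), b=13^0·(≡1) mod 13; (7|13)=-1, (1|13)=+1; (−1)^{-1·0·6}·(-1)^0·(+1)^-1 = +1.
v=5: a=5^0·(≡1), b=5^-2·(≡4) mod 5; (1|5)=+1, (4|5)=+1; (−1)^{0·-2·2}·(+1)^-2·(+1)^0 = +1.
v=11: a=11^0·(≡6), b=11^-1·(≡3) mod 11; (6|11)=-1, (3|11)=+1; (−1)^{0·-1·5}·(-1)^-1·(+1)^0 = -1.
v=3: a=3^1·(≡2), b=3^2·(≡1) mod 3; (2|3)=-1, (1|3)=+1; (−1)^{1·2·1}·(-1)^2·(+1)^1 = +1.
v=29: a=29^0·(≡22), b=29^1·(≡23) mod 29; (22|29)=+1, (23|29)=+1; (−1)^{0·1·14}·(+1)^1·(+1)^0 = +1.
Ram(4641, 14674) = {11, 17}; no ℚ_11-point on the conic.

[11, 17]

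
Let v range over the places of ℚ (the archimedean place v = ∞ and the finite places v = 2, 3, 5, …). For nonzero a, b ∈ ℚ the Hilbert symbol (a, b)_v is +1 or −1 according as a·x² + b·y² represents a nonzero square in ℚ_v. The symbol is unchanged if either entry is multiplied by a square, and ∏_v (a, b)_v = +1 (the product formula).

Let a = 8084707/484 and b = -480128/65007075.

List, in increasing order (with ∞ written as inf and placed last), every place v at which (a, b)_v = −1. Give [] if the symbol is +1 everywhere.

(a, b) ≡ (15283, -186) mod (ℚ^×)²; places V = {2, 3, 5, 7, 11, 17, 19, 23, 29, 31, ∞}.
(a,b)_19: α=0, u≡4; β=-2, v≡16 (mod 19); (4|19)=+1, (16|19)=+1; sign (−1)^0·+1^-2·+1^0 = +1.
(a,b)_11: α=-2, u≡1; β=2, v≡3 (mod 11); (1|11)=+1, (3|11)=+1; sign (−1)^0·+1^2·+1^-2 = +1.
(a,b)_∞: sgn(15283)=+, sgn(-186)=−, so +1.
(a,b)_2: α=-2, β=7; u≡3, v≡3 (mod 8); ε(u)ε(v)=1·1, αω(v)=-2·1, βω(u)=7·1; sum ≡ 0  ⇒  +1.
(a,b)_7: α=0, u≡1; β=-4, v≡5 (mod 7); (1|7)=+1, (5|7)=-1; sign (−1)^0·+1^-4·-1^0 = +1.
(a,b)_3: α=0, u≡1; β=-1, v≡1 (mod 3); (1|3)=+1, (1|3)=+1; sign (−1)^0·+1^-1·+1^0 = +1.
(a,b)_17: α=1, u≡8; β=0, v≡2 (mod 17); (8|17)=+1, (2|17)=+1; sign (−1)^0·+1^0·+1^1 = +1.
(a,b)_29: α=1, u≡9; β=0, v≡14 (mod 29); (9|29)=+1, (14|29)=-1; sign (−1)^0·+1^0·-1^1 = -1.
(a,b)_5: α=0, u≡3; β=-2, v≡4 (mod 5); (3|5)=-1, (4|5)=+1; sign (−1)^0·-1^-2·+1^0 = +1.
(a,b)_31: α=1, u≡16; β=1, v≡20 (mod 31); (16|31)=+1, (20|31)=+1; sign (−1)^1·+1^1·+1^1 = -1.
(a,b)_23: α=2, u≡11; β=0, v≡21 (mod 23); (11|23)=-1, (21|23)=-1; sign (−1)^0·-1^0·-1^2 = +1.
Ram(15283, -186) = {29, 31}; no ℚ_29-point on the conic.

[29, 31]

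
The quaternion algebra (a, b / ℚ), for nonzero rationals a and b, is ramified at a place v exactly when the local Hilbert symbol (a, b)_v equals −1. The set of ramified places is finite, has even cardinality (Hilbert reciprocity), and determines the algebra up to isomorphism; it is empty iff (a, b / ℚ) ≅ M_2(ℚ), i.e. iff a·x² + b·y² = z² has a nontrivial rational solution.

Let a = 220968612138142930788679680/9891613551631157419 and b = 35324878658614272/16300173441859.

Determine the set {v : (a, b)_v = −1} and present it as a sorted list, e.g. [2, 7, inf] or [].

Mod squares: a ≡ 440895, b ≡ 247. Check v ∈ {∞, 2, 3, 5, 7, 13, 17, 19, 29, 41}.
v=41: a=41^-6·(≡34), b=41^-4·(≡8) mod 41; (34|41)=-1, (8|41)=+1; (−1)^{-6·-4·20}·(-1)^-4·(+1)^-6 = +1.
v=19: a=19^-5·(≡11), b=19^-3·(≡3) mod 19; (11|19)=+1, (3|19)=-1; (−1)^{-5·-3·9}·(+1)^-3·(-1)^-5 = +1.
v=5: a=5^1·(≡4), b=5^0·(≡3) mod 5; (4|5)=+1, (3|5)=-1; (−1)^{1·0·2}·(+1)^0·(-1)^1 = -1.
v=29: a=29^-2·(≡26), b=29^-2·(≡18) mod 29; (26|29)=-1, (18|29)=-1; (−1)^{-2·-2·14}·(-1)^-2·(-1)^-2 = +1.
v=2: v_2(a)=18, v_2(b)=10; units ≡ 7, 7 (mod 8); ε·ε+αω+βω = 1·1+18·0+10·0 ≡ 1  ⇒  (a,b)_2 = -1.
v=17: a=17^3·(≡14), b=17^2·(≡2) mod 17; (14|17)=-1, (2|17)=+1; (−1)^{3·2·8}·(-1)^2·(+1)^3 = +1.
v=∞: 440895 > 0 and 247 > 0  ⇒  (a,b)_∞ = +1.
v=13: a=13^7·(≡11), b=13^5·(≡6) mod 13; (11|13)=-1, (6|13)=-1; (−1)^{7·5·6}·(-1)^5·(-1)^7 = +1.
v=7: a=7^3·(≡5), b=7^2·(≡1) mod 7; (5|7)=-1, (1|7)=+1; (−1)^{3·2·3}·(-1)^2·(+1)^3 = +1.
v=3: a=3^13·(≡1), b=3^8·(≡1) mod 3; (1|3)=+1, (1|3)=+1; (−1)^{13·8·1}·(+1)^8·(+1)^13 = +1.
|Ram(440895, 247)| = 2, even; anisotropic at {2, 5}.

[2, 5]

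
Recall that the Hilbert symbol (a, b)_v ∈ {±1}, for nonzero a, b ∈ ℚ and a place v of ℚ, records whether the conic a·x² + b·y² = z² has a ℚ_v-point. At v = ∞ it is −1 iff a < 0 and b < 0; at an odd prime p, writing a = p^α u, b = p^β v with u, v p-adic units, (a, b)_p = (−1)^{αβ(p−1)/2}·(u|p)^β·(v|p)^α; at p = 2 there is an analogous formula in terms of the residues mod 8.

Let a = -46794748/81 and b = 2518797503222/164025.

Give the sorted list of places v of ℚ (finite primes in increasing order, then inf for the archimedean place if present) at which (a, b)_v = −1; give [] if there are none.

[7, 13, 29, 31]

(a, b) ≡ (-69223, 1799798) mod (ℚ^×)²; places V = {2, 3, 5, 7, 11, 13, 29, 31, ∞}.
(a,b)_13: α=2, u≡7; β=5, v≡3 (mod 13); (7|13)=-1, (3|13)=+1; sign (−1)^0·-1^5·+1^2 = -1.
(a,b)_29: α=1, u≡28; β=1, v≡14 (mod 29); (28|29)=+1, (14|29)=-1; sign (−1)^0·+1^1·-1^1 = -1.
(a,b)_2: α=2, β=1; u≡1, v≡3 (mod 8); ε(u)ε(v)=0·1, αω(v)=2·1, βω(u)=1·0; sum ≡ 0  ⇒  +1.
(a,b)_31: α=1, u≡15; β=1, v≡23 (mod 31); (15|31)=-1, (23|31)=-1; sign (−1)^1·-1^1·-1^1 = -1.
(a,b)_5: α=0, u≡2; β=-2, v≡2 (mod 5); (2|5)=-1, (2|5)=-1; sign (−1)^0·-1^-2·-1^0 = +1.
(a,b)_11: α=1, u≡7; β=1, v≡3 (mod 11); (7|11)=-1, (3|11)=+1; sign (−1)^1·-1^1·+1^1 = +1.
(a,b)_7: α=1, u≡2; β=3, v≡4 (mod 7); (2|7)=+1, (4|7)=+1; sign (−1)^1·+1^3·+1^1 = -1.
(a,b)_3: α=-4, u≡2; β=-8, v≡2 (mod 3); (2|3)=-1, (2|3)=-1; sign (−1)^0·-1^-8·-1^-4 = +1.
(a,b)_∞: sgn(-69223)=−, sgn(1799798)=+, so +1.
|Ram(-69223, 1799798)| = 4, even; anisotropic at {7, 13, 29, 31}.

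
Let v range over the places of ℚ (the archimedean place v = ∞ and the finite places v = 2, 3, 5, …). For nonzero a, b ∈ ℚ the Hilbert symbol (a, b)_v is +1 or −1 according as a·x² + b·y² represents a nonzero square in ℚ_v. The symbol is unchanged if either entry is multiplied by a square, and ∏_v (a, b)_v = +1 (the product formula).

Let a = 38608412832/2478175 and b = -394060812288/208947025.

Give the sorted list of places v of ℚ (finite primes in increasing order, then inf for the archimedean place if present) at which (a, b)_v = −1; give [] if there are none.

Mod squares: a ≡ 4774, b ≡ -795093. Check v ∈ {∞, 2, 3, 5, 7, 11, 13, 17, 19, 29, 31, 37, 59}.
v=19: a=19^2·(≡4), b=19^1·(≡3) mod 19; (4|19)=+1, (3|19)=-1; (−1)^{2·1·9}·(+1)^1·(-1)^2 = +1.
v=7: a=7^-3·(≡3), b=7^-4·(≡4) mod 7; (3|7)=-1, (4|7)=+1; (−1)^{-3·-4·3}·(-1)^-4·(+1)^-3 = +1.
v=13: a=13^0·(≡12), b=13^1·(≡3) mod 13; (12|13)=+1, (3|13)=+1; (−1)^{0·1·6}·(+1)^1·(+1)^0 = +1.
v=∞: 4774 > 0 and -795093 < 0  ⇒  (a,b)_∞ = +1.
v=31: a=31^1·(≡27), b=31^0·(≡26) mod 31; (27|31)=-1, (26|31)=-1; (−1)^{1·0·15}·(-1)^0·(-1)^1 = -1.
v=5: a=5^-2·(≡1), b=5^-2·(≡2) mod 5; (1|5)=+1, (2|5)=-1; (−1)^{-2·-2·2}·(+1)^-2·(-1)^-2 = +1.
v=37: a=37^0·(≡30), b=37^1·(≡35) mod 37; (30|37)=+1, (35|37)=-1; (−1)^{0·1·18}·(+1)^1·(-1)^0 = +1.
v=29: a=29^0·(≡11), b=29^1·(≡26) mod 29; (11|29)=-1, (26|29)=-1; (−1)^{0·1·14}·(-1)^1·(-1)^0 = -1.
v=3: a=3^4·(≡1), b=3^1·(≡1) mod 3; (1|3)=+1, (1|3)=+1; (−1)^{4·1·1}·(+1)^1·(+1)^4 = +1.
v=17: a=17^-2·(≡14), b=17^0·(≡5) mod 17; (14|17)=-1, (5|17)=-1; (−1)^{-2·0·8}·(-1)^0·(-1)^-2 = +1.
v=59: a=59^0·(≡44), b=59^-2·(≡31) mod 59; (44|59)=-1, (31|59)=-1; (−1)^{0·-2·29}·(-1)^-2·(-1)^0 = +1.
v=2: v_2(a)=5, v_2(b)=12; units ≡ 3, 3 (mod 8); ε·ε+αω+βω = 1·1+5·1+12·1 ≡ 0  ⇒  (a,b)_2 = +1.
v=11: a=11^3·(≡4), b=11^2·(≡3) mod 11; (4|11)=+1, (3|11)=+1; (−1)^{3·2·5}·(+1)^2·(+1)^3 = +1.
(4774, -795093 / ℚ) ramifies at {29, 31}: a division algebra.

[29, 31]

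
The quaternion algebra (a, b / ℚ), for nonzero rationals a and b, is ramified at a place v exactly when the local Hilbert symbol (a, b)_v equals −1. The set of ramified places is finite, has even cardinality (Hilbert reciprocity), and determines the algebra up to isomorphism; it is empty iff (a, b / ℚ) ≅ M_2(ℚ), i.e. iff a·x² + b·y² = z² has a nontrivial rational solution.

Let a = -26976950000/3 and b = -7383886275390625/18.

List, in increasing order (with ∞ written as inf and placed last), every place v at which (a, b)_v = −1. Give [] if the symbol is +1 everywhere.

Mod squares: a ≡ -1365, b ≡ -770. Check v ∈ {∞, 2, 3, 5, 7, 11, 13}.
v=2: v_2(a)=4, v_2(b)=-1; units ≡ 3, 7 (mod 8); ε·ε+αω+βω = 1·1+4·0+-1·1 ≡ 0  ⇒  (a,b)_2 = +1.
v=13: a=13^1·(≡4), b=13^2·(≡10) mod 13; (4|13)=+1, (10|13)=+1; (−1)^{1·2·6}·(+1)^2·(+1)^1 = +1.
v=7: a=7^3·(≡4), b=7^5·(≡2) mod 7; (4|7)=+1, (2|7)=+1; (−1)^{3·5·3}·(+1)^5·(+1)^3 = -1.
v=11: a=11^2·(≡8), b=11^3·(≡2) mod 11; (8|11)=-1, (2|11)=-1; (−1)^{2·3·5}·(-1)^3·(-1)^2 = -1.
v=5: a=5^5·(≡2), b=5^9·(≡4) mod 5; (2|5)=-1, (4|5)=+1; (−1)^{5·9·2}·(-1)^9·(+1)^5 = -1.
v=∞: -1365 < 0 and -770 < 0  ⇒  (a,b)_∞ = -1.
v=3: a=3^-1·(≡1), b=3^-2·(≡1) mod 3; (1|3)=+1, (1|3)=+1; (−1)^{-1·-2·1}·(+1)^-2·(+1)^-1 = +1.
|Ram(-1365, -770)| = 4, even; anisotropic at {5, 7, 11, ∞}.

[5, 7, 11, inf]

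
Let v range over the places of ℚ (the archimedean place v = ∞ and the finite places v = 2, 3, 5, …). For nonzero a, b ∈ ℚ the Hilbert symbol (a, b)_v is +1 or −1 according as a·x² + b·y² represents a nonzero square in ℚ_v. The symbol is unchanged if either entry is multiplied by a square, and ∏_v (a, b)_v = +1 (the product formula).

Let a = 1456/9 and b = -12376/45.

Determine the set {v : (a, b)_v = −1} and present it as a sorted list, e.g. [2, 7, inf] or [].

Mod squares: a ≡ 91, b ≡ -15470. Check v ∈ {∞, 2, 3, 5, 7, 13, 17}.
v=3: a=3^-2·(≡1), b=3^-2·(≡1) mod 3; (1|3)=+1, (1|3)=+1; (−1)^{-2·-2·1}·(+1)^-2·(+1)^-2 = +1.
v=17: a=17^0·(≡5), b=17^1·(≡8) mod 17; (5|17)=-1, (8|17)=+1; (−1)^{0·1·8}·(-1)^1·(+1)^0 = -1.
v=13: a=13^1·(≡11), b=13^1·(≡6) mod 13; (11|13)=-1, (6|13)=-1; (−1)^{1·1·6}·(-1)^1·(-1)^1 = +1.
v=5: a=5^0·(≡4), b=5^-1·(≡1) mod 5; (4|5)=+1, (1|5)=+1; (−1)^{0·-1·2}·(+1)^-1·(+1)^0 = +1.
v=∞: 91 > 0 and -15470 < 0  ⇒  (a,b)_∞ = +1.
v=2: v_2(a)=4, v_2(b)=3; units ≡ 3, 1 (mod 8); ε·ε+αω+βω = 1·0+4·0+3·1 ≡ 1  ⇒  (a,b)_2 = -1.
v=7: a=7^1·(≡6), b=7^1·(≡1) mod 7; (6|7)=-1, (1|7)=+1; (−1)^{1·1·3}·(-1)^1·(+1)^1 = +1.
(91, -15470 / ℚ) ramifies at {2, 17}: a division algebra.

[2, 17]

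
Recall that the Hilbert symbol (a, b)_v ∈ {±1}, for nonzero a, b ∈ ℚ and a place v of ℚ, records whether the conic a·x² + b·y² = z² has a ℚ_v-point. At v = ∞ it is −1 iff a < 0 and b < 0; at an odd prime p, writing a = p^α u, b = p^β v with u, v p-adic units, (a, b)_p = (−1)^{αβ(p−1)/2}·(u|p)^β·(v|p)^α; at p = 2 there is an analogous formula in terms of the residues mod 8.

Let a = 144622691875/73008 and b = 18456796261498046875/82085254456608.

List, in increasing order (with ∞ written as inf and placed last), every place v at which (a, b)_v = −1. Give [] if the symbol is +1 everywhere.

[3, 29]

Mod squares: a ≡ 2001, b ≡ 230. Check v ∈ {∞, 2, 3, 5, 13, 19, 23, 29, 31}.
v=13: a=13^-2·(≡4), b=13^-6·(≡12) mod 13; (4|13)=+1, (12|13)=+1; (−1)^{-2·-6·6}·(+1)^-6·(+1)^-2 = +1.
v=2: v_2(a)=-4, v_2(b)=-5; units ≡ 1, 3 (mod 8); ε·ε+αω+βω = 0·1+-4·1+-5·0 ≡ 0  ⇒  (a,b)_2 = +1.
v=∞: 2001 > 0 and 230 > 0  ⇒  (a,b)_∞ = +1.
v=3: a=3^-3·(≡1), b=3^-12·(≡2) mod 3; (1|3)=+1, (2|3)=-1; (−1)^{-3·-12·1}·(+1)^-12·(-1)^-3 = -1.
v=19: a=19^2·(≡7), b=19^0·(≡10) mod 19; (7|19)=+1, (10|19)=-1; (−1)^{2·0·9}·(+1)^0·(-1)^2 = +1.
v=23: a=23^1·(≡2), b=23^3·(≡10) mod 23; (2|23)=+1, (10|23)=-1; (−1)^{1·3·11}·(+1)^3·(-1)^1 = +1.
v=5: a=5^4·(≡4), b=5^9·(≡4) mod 5; (4|5)=+1, (4|5)=+1; (−1)^{4·9·2}·(+1)^9·(+1)^4 = +1.
v=31: a=31^2·(≡27), b=31^4·(≡15) mod 31; (27|31)=-1, (15|31)=-1; (−1)^{2·4·15}·(-1)^4·(-1)^2 = +1.
v=29: a=29^1·(≡21), b=29^2·(≡3) mod 29; (21|29)=-1, (3|29)=-1; (−1)^{1·2·14}·(-1)^2·(-1)^1 = -1.
(2001, 230 / ℚ) ramifies at {3, 29}: a division algebra.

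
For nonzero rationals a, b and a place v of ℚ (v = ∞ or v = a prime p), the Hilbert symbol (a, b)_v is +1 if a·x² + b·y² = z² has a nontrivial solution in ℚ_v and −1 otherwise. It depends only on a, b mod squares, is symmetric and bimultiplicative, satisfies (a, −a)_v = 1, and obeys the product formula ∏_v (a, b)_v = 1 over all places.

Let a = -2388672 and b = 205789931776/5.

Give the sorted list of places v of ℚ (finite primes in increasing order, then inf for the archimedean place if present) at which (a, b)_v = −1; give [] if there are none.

[5, 13]

Mod squares: a ≡ -4147, b ≡ 23783045. Check v ∈ {∞, 2, 3, 5, 11, 13, 29, 31, 37}.
v=31: a=31^0·(≡2), b=31^1·(≡14) mod 31; (2|31)=+1, (14|31)=+1; (−1)^{0·1·15}·(+1)^1·(+1)^0 = +1.
v=11: a=11^1·(≡10), b=11^1·(≡4) mod 11; (10|11)=-1, (4|11)=+1; (−1)^{1·1·5}·(-1)^1·(+1)^1 = +1.
v=29: a=29^1·(≡21), b=29^1·(≡14) mod 29; (21|29)=-1, (14|29)=-1; (−1)^{1·1·14}·(-1)^1·(-1)^1 = +1.
v=13: a=13^1·(≡11), b=13^3·(≡4) mod 13; (11|13)=-1, (4|13)=+1; (−1)^{1·3·6}·(-1)^3·(+1)^1 = -1.
v=37: a=37^0·(≡11), b=37^1·(≡27) mod 37; (11|37)=+1, (27|37)=+1; (−1)^{0·1·18}·(+1)^1·(+1)^0 = +1.
v=5: a=5^0·(≡3), b=5^-1·(≡1) mod 5; (3|5)=-1, (1|5)=+1; (−1)^{0·-1·2}·(-1)^-1·(+1)^0 = -1.
v=3: a=3^2·(≡2), b=3^0·(≡2) mod 3; (2|3)=-1, (2|3)=-1; (−1)^{2·0·1}·(-1)^0·(-1)^2 = +1.
v=∞: -4147 < 0 and 23783045 > 0  ⇒  (a,b)_∞ = +1.
v=2: v_2(a)=6, v_2(b)=8; units ≡ 5, 5 (mod 8); ε·ε+αω+βω = 0·0+6·1+8·1 ≡ 0  ⇒  (a,b)_2 = +1.
(-4147, 23783045 / ℚ) ramifies at {5, 13}: a division algebra.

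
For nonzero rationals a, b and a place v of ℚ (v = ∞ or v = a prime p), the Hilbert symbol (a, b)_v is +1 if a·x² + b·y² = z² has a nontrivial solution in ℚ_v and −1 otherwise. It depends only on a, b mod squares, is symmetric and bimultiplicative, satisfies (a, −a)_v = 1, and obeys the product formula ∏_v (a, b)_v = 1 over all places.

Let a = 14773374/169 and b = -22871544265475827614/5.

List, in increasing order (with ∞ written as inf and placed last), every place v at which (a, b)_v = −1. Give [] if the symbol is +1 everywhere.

[2, 3, 19, 23]

(a, b) ≡ (13566, -129030) mod (ℚ^×)²; places V = {2, 3, 5, 7, 11, 13, 17, 19, 23, ∞}.
(a,b)_7: α=1, u≡3; β=4, v≡1 (mod 7); (3|7)=-1, (1|7)=+1; sign (−1)^0·-1^4·+1^1 = +1.
(a,b)_2: α=1, β=1; u≡7, v≡5 (mod 8); ε(u)ε(v)=1·0, αω(v)=1·1, βω(u)=1·0; sum ≡ 1  ⇒  -1.
(a,b)_11: α=2, u≡4; β=3, v≡6 (mod 11); (4|11)=+1, (6|11)=-1; sign (−1)^0·+1^3·-1^2 = +1.
(a,b)_∞: sgn(13566)=+, sgn(-129030)=−, so +1.
(a,b)_3: α=3, u≡1; β=5, v≡1 (mod 3); (1|3)=+1, (1|3)=+1; sign (−1)^1·+1^5·+1^3 = -1.
(a,b)_23: α=0, u≡19; β=1, v≡18 (mod 23); (19|23)=-1, (18|23)=+1; sign (−1)^0·-1^1·+1^0 = -1.
(a,b)_19: α=1, u≡5; β=4, v≡14 (mod 19); (5|19)=+1, (14|19)=-1; sign (−1)^0·+1^4·-1^1 = -1.
(a,b)_5: α=0, u≡1; β=-1, v≡1 (mod 5); (1|5)=+1, (1|5)=+1; sign (−1)^0·+1^-1·+1^0 = +1.
(a,b)_13: α=-2, u≡5; β=0, v≡7 (mod 13); (5|13)=-1, (7|13)=-1; sign (−1)^0·-1^0·-1^-2 = +1.
(a,b)_17: α=1, u≡1; β=3, v≡2 (mod 17); (1|17)=+1, (2|17)=+1; sign (−1)^0·+1^3·+1^1 = +1.
|Ram(13566, -129030)| = 4, even; anisotropic at {2, 3, 19, 23}.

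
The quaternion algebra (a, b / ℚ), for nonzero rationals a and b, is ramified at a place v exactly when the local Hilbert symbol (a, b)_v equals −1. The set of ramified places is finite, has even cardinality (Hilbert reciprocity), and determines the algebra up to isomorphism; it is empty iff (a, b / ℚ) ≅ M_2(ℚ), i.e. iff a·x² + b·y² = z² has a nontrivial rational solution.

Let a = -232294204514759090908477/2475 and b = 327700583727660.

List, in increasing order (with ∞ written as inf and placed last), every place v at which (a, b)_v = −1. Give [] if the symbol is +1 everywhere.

[5, 43]

Mod squares: a ≡ -11673167, b ≡ 547010035. Check v ∈ {∞, 2, 3, 5, 7, 11, 13, 19, 23, 29, 31, 37, 43}.
v=31: a=31^2·(≡4), b=31^1·(≡6) mod 31; (4|31)=+1, (6|31)=-1; (−1)^{2·1·15}·(+1)^1·(-1)^2 = +1.
v=∞: -11673167 < 0 and 547010035 > 0  ⇒  (a,b)_∞ = +1.
v=13: a=13^2·(≡9), b=13^1·(≡9) mod 13; (9|13)=+1, (9|13)=+1; (−1)^{2·1·6}·(+1)^1·(+1)^2 = +1.
v=2: v_2(a)=0, v_2(b)=2; units ≡ 1, 3 (mod 8); ε·ε+αω+βω = 0·1+0·1+2·0 ≡ 0  ⇒  (a,b)_2 = +1.
v=3: a=3^-2·(≡1), b=3^4·(≡1) mod 3; (1|3)=+1, (1|3)=+1; (−1)^{-2·4·1}·(+1)^4·(+1)^-2 = +1.
v=29: a=29^3·(≡21), b=29^1·(≡11) mod 29; (21|29)=-1, (11|29)=-1; (−1)^{3·1·14}·(-1)^1·(-1)^3 = +1.
v=19: a=19^2·(≡13), b=19^0·(≡1) mod 19; (13|19)=-1, (1|19)=+1; (−1)^{2·0·9}·(-1)^0·(+1)^2 = +1.
v=23: a=23^1·(≡8), b=23^1·(≡19) mod 23; (8|23)=+1, (19|23)=-1; (−1)^{1·1·11}·(+1)^1·(-1)^1 = +1.
v=7: a=7^4·(≡6), b=7^0·(≡3) mod 7; (6|7)=-1, (3|7)=-1; (−1)^{4·0·3}·(-1)^0·(-1)^4 = +1.
v=5: a=5^-2·(≡2), b=5^1·(≡2) mod 5; (2|5)=-1, (2|5)=-1; (−1)^{-2·1·2}·(-1)^1·(-1)^-2 = -1.
v=37: a=37^1·(≡19), b=37^1·(≡18) mod 37; (19|37)=-1, (18|37)=-1; (−1)^{1·1·18}·(-1)^1·(-1)^1 = +1.
v=11: a=11^-1·(≡7), b=11^1·(≡5) mod 11; (7|11)=-1, (5|11)=+1; (−1)^{-1·1·5}·(-1)^1·(+1)^-1 = +1.
v=43: a=43^3·(≡26), b=43^2·(≡39) mod 43; (26|43)=-1, (39|43)=-1; (−1)^{3·2·21}·(-1)^2·(-1)^3 = -1.
Ram(-11673167, 547010035) = {5, 43}; no ℚ_5-point on the conic.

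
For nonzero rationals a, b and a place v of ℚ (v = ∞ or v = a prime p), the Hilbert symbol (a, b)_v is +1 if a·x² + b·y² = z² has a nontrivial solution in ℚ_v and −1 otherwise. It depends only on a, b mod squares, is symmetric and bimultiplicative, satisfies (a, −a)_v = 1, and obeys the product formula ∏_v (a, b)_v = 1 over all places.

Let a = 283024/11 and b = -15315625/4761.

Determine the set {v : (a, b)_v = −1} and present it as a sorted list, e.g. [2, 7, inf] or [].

[2, 29]

(a, b) ≡ (11, -145) mod (ℚ^×)²; places V = {2, 3, 5, 7, 11, 13, 19, 23, 29, ∞}.
(a,b)_5: α=0, u≡4; β=5, v≡4 (mod 5); (4|5)=+1, (4|5)=+1; sign (−1)^0·+1^5·+1^0 = +1.
(a,b)_23: α=0, u≡5; β=-2, v≡16 (mod 23); (5|23)=-1, (16|23)=+1; sign (−1)^0·-1^-2·+1^0 = +1.
(a,b)_∞: sgn(11)=+, sgn(-145)=−, so +1.
(a,b)_11: α=-1, u≡5; β=0, v≡3 (mod 11); (5|11)=+1, (3|11)=+1; sign (−1)^0·+1^0·+1^-1 = +1.
(a,b)_7: α=2, u≡2; β=0, v≡4 (mod 7); (2|7)=+1, (4|7)=+1; sign (−1)^0·+1^0·+1^2 = +1.
(a,b)_2: α=4, β=0; u≡3, v≡7 (mod 8); ε(u)ε(v)=1·1, αω(v)=4·0, βω(u)=0·1; sum ≡ 1  ⇒  -1.
(a,b)_13: α=0, u≡6; β=2, v≡8 (mod 13); (6|13)=-1, (8|13)=-1; sign (−1)^0·-1^2·-1^0 = +1.
(a,b)_29: α=0, u≡17; β=1, v≡22 (mod 29); (17|29)=-1, (22|29)=+1; sign (−1)^0·-1^1·+1^0 = -1.
(a,b)_3: α=0, u≡2; β=-2, v≡2 (mod 3); (2|3)=-1, (2|3)=-1; sign (−1)^0·-1^-2·-1^0 = +1.
(a,b)_19: α=2, u≡16; β=0, v≡6 (mod 19); (16|19)=+1, (6|19)=+1; sign (−1)^0·+1^0·+1^2 = +1.
Ram(11, -145) = {2, 29}; no ℚ_2-point on the conic.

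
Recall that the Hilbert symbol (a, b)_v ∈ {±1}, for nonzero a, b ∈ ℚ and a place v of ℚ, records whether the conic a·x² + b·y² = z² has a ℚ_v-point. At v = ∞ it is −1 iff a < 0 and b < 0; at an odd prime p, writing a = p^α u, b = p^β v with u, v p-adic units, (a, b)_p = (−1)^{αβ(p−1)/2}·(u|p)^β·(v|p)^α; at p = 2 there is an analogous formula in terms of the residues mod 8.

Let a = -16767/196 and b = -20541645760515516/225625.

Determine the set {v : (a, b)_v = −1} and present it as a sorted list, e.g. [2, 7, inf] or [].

[7, 37, 43, inf]

(a, b) ≡ (-23, -10502191) mod (ℚ^×)²; places V = {2, 3, 5, 7, 13, 19, 23, 37, 41, 43, ∞}.
(a,b)_5: α=0, u≡3; β=-4, v≡4 (mod 5); (3|5)=-1, (4|5)=+1; sign (−1)^0·-1^-4·+1^0 = +1.
(a,b)_37: α=0, u≡23; β=1, v≡12 (mod 37); (23|37)=-1, (12|37)=+1; sign (−1)^0·-1^1·+1^0 = -1.
(a,b)_13: α=0, u≡3; β=2, v≡11 (mod 13); (3|13)=+1, (11|13)=-1; sign (−1)^0·+1^2·-1^0 = +1.
(a,b)_23: α=1, u≡14; β=1, v≡1 (mod 23); (14|23)=-1, (1|23)=+1; sign (−1)^1·-1^1·+1^1 = +1.
(a,b)_2: α=-2, β=2; u≡1, v≡1 (mod 8); ε(u)ε(v)=0·0, αω(v)=-2·0, βω(u)=2·0; sum ≡ 0  ⇒  +1.
(a,b)_41: α=0, u≡18; β=1, v≡22 (mod 41); (18|41)=+1, (22|41)=-1; sign (−1)^0·+1^1·-1^0 = +1.
(a,b)_∞: sgn(-23)=−, sgn(-10502191)=−, so -1.
(a,b)_19: α=0, u≡8; β=-2, v≡2 (mod 19); (8|19)=-1, (2|19)=-1; sign (−1)^0·-1^-2·-1^0 = +1.
(a,b)_3: α=6, u≡1; β=10, v≡2 (mod 3); (1|3)=+1, (2|3)=-1; sign (−1)^0·+1^10·-1^6 = +1.
(a,b)_43: α=0, u≡27; β=1, v≡19 (mod 43); (27|43)=-1, (19|43)=-1; sign (−1)^0·-1^1·-1^0 = -1.
(a,b)_7: α=-2, u≡3; β=3, v≡1 (mod 7); (3|7)=-1, (1|7)=+1; sign (−1)^0·-1^3·+1^-2 = -1.
Ram(-23, -10502191) = {7, 37, 43, ∞}; no ℚ_7-point on the conic.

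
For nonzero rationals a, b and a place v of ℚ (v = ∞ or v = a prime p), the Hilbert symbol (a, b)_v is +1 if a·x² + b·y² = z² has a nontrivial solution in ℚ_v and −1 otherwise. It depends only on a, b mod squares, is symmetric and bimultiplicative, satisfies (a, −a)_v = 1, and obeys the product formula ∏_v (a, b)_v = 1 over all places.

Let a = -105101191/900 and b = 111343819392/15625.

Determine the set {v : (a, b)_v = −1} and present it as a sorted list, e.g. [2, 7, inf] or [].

(a, b) ≡ (-198679, 1143818) mod (ℚ^×)²; places V = {2, 3, 5, 13, 17, 23, 29, 31, 37, 41, ∞}.
(a,b)_37: α=0, u≡7; β=1, v≡15 (mod 37); (7|37)=+1, (15|37)=-1; sign (−1)^0·+1^1·-1^0 = +1.
(a,b)_2: α=-2, β=7; u≡1, v≡5 (mod 8); ε(u)ε(v)=0·0, αω(v)=-2·1, βω(u)=7·0; sum ≡ 0  ⇒  +1.
(a,b)_23: α=2, u≡6; β=0, v≡5 (mod 23); (6|23)=+1, (5|23)=-1; sign (−1)^0·+1^0·-1^2 = +1.
(a,b)_41: α=0, u≡14; β=1, v≡4 (mod 41); (14|41)=-1, (4|41)=+1; sign (−1)^0·-1^1·+1^0 = -1.
(a,b)_3: α=-2, u≡2; β=2, v≡2 (mod 3); (2|3)=-1, (2|3)=-1; sign (−1)^0·-1^2·-1^-2 = +1.
(a,b)_31: α=1, u≡16; β=0, v≡13 (mod 31); (16|31)=+1, (13|31)=-1; sign (−1)^0·+1^0·-1^1 = -1.
(a,b)_∞: sgn(-198679)=−, sgn(1143818)=+, so +1.
(a,b)_17: α=1, u≡16; β=0, v≡7 (mod 17); (16|17)=+1, (7|17)=-1; sign (−1)^0·+1^0·-1^1 = -1.
(a,b)_29: α=1, u≡9; β=1, v≡3 (mod 29); (9|29)=+1, (3|29)=-1; sign (−1)^0·+1^1·-1^1 = -1.
(a,b)_5: α=-2, u≡4; β=-6, v≡2 (mod 5); (4|5)=+1, (2|5)=-1; sign (−1)^0·+1^-6·-1^-2 = +1.
(a,b)_13: α=1, u≡2; β=3, v≡5 (mod 13); (2|13)=-1, (5|13)=-1; sign (−1)^0·-1^3·-1^1 = +1.
(-198679, 1143818 / ℚ) ramifies at {17, 29, 31, 41}: a division algebra.

[17, 29, 31, 41]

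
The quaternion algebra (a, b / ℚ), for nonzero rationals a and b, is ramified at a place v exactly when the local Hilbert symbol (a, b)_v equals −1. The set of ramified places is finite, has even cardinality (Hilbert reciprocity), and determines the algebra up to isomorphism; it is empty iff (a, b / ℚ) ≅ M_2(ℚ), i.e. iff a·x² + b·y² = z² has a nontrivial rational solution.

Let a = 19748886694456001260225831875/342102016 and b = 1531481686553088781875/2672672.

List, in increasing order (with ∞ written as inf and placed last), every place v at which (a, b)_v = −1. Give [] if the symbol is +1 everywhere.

Mod squares: a ≡ 313131, b ≡ 626262. Check v ∈ {∞, 2, 3, 5, 7, 13, 17, 19, 31, 37, 41}.
v=37: a=37^1·(≡12), b=37^1·(≡14) mod 37; (12|37)=+1, (14|37)=-1; (−1)^{1·1·18}·(+1)^1·(-1)^1 = -1.
v=5: a=5^4·(≡1), b=5^4·(≡3) mod 5; (1|5)=+1, (3|5)=-1; (−1)^{4·4·2}·(+1)^4·(-1)^4 = +1.
v=19: a=19^6·(≡6), b=19^4·(≡8) mod 19; (6|19)=+1, (8|19)=-1; (−1)^{6·4·9}·(+1)^4·(-1)^6 = +1.
v=7: a=7^5·(≡5), b=7^3·(≡6) mod 7; (5|7)=-1, (6|7)=-1; (−1)^{5·3·3}·(-1)^3·(-1)^5 = -1.
v=17: a=17^-4·(≡16), b=17^-4·(≡9) mod 17; (16|17)=+1, (9|17)=+1; (−1)^{-4·-4·8}·(+1)^-4·(+1)^-4 = +1.
v=∞: 313131 > 0 and 626262 > 0  ⇒  (a,b)_∞ = +1.
v=31: a=31^1·(≡26), b=31^1·(≡24) mod 31; (26|31)=-1, (24|31)=-1; (−1)^{1·1·15}·(-1)^1·(-1)^1 = -1.
v=13: a=13^1·(≡8), b=13^1·(≡4) mod 13; (8|13)=-1, (4|13)=+1; (−1)^{1·1·6}·(-1)^1·(+1)^1 = -1.
v=2: v_2(a)=-12, v_2(b)=-5; units ≡ 3, 3 (mod 8); ε·ε+αω+βω = 1·1+-12·1+-5·1 ≡ 0  ⇒  (a,b)_2 = +1.
v=41: a=41^2·(≡34), b=41^2·(≡3) mod 41; (34|41)=-1, (3|41)=-1; (−1)^{2·2·20}·(-1)^2·(-1)^2 = +1.
v=3: a=3^13·(≡1), b=3^7·(≡2) mod 3; (1|3)=+1, (2|3)=-1; (−1)^{13·7·1}·(+1)^7·(-1)^13 = +1.
|Ram(313131, 626262)| = 4, even; anisotropic at {7, 13, 31, 37}.

[7, 13, 31, 37]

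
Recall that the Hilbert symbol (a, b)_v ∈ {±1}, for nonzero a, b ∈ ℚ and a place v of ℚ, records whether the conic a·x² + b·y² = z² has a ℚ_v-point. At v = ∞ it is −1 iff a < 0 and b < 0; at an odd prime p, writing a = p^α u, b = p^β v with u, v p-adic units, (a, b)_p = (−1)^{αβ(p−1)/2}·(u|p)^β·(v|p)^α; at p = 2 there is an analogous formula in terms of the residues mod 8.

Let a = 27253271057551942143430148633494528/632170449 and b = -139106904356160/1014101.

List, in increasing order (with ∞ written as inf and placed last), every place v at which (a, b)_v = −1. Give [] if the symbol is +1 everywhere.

[5, 13, 29, 31, 37, 47]

(a, b) ≡ (59737, -4166357065) mod (ℚ^×)²; places V = {2, 3, 5, 11, 13, 17, 19, 23, 29, 31, 37, 41, 47, ∞}.
(a,b)_31: α=3, u≡14; β=1, v≡28 (mod 31); (14|31)=+1, (28|31)=+1; sign (−1)^1·+1^1·+1^3 = -1.
(a,b)_2: α=10, β=6; u≡1, v≡7 (mod 8); ε(u)ε(v)=0·1, αω(v)=10·0, βω(u)=6·0; sum ≡ 0  ⇒  +1.
(a,b)_47: α=3, u≡14; β=1, v≡8 (mod 47); (14|47)=+1, (8|47)=+1; sign (−1)^1·+1^1·+1^3 = -1.
(a,b)_3: α=-2, u≡1; β=2, v≡2 (mod 3); (1|3)=+1, (2|3)=-1; sign (−1)^0·+1^2·-1^-2 = +1.
(a,b)_41: α=7, u≡12; β=3, v≡6 (mod 41); (12|41)=-1, (6|41)=-1; sign (−1)^0·-1^3·-1^7 = +1.
(a,b)_23: α=2, u≡3; β=0, v≡15 (mod 23); (3|23)=+1, (15|23)=-1; sign (−1)^0·+1^0·-1^2 = +1.
(a,b)_29: α=-2, u≡21; β=-1, v≡28 (mod 29); (21|29)=-1, (28|29)=+1; sign (−1)^0·-1^-1·+1^-2 = -1.
(a,b)_13: α=2, u≡2; β=1, v≡6 (mod 13); (2|13)=-1, (6|13)=-1; sign (−1)^0·-1^1·-1^2 = -1.
(a,b)_17: α=-4, u≡16; β=-2, v≡7 (mod 17); (16|17)=+1, (7|17)=-1; sign (−1)^0·+1^-2·-1^-4 = +1.
(a,b)_11: α=0, u≡6; β=-2, v≡4 (mod 11); (6|11)=-1, (4|11)=+1; sign (−1)^0·-1^-2·+1^0 = +1.
(a,b)_∞: sgn(59737)=+, sgn(-4166357065)=−, so +1.
(a,b)_19: α=2, u≡11; β=0, v≡1 (mod 19); (11|19)=+1, (1|19)=+1; sign (−1)^0·+1^0·+1^2 = +1.
(a,b)_37: α=2, u≡23; β=1, v≡36 (mod 37); (23|37)=-1, (36|37)=+1; sign (−1)^0·-1^1·+1^2 = -1.
(a,b)_5: α=0, u≡2; β=1, v≡3 (mod 5); (2|5)=-1, (3|5)=-1; sign (−1)^0·-1^1·-1^0 = -1.
|Ram(59737, -4166357065)| = 6, even; anisotropic at {5, 13, 29, 31, 37, 47}.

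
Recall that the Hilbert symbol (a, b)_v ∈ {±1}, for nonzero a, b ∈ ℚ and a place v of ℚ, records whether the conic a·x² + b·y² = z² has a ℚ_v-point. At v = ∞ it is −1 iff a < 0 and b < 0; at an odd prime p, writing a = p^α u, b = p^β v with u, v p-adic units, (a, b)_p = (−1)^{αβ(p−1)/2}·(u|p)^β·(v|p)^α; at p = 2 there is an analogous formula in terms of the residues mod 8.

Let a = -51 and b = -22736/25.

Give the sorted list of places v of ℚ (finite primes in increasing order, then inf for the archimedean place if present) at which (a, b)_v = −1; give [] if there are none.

[17, inf]

Mod squares: a ≡ -51, b ≡ -29. Check v ∈ {∞, 2, 3, 5, 7, 17, 29}.
v=3: a=3^1·(≡1), b=3^0·(≡1) mod 3; (1|3)=+1, (1|3)=+1; (−1)^{1·0·1}·(+1)^0·(+1)^1 = +1.
v=17: a=17^1·(≡14), b=17^0·(≡14) mod 17; (14|17)=-1, (14|17)=-1; (−1)^{1·0·8}·(-1)^0·(-1)^1 = -1.
v=29: a=29^0·(≡7), b=29^1·(≡22) mod 29; (7|29)=+1, (22|29)=+1; (−1)^{0·1·14}·(+1)^1·(+1)^0 = +1.
v=2: v_2(a)=0, v_2(b)=4; units ≡ 5, 3 (mod 8); ε·ε+αω+βω = 0·1+0·1+4·1 ≡ 0  ⇒  (a,b)_2 = +1.
v=∞: -51 < 0 and -29 < 0  ⇒  (a,b)_∞ = -1.
v=7: a=7^0·(≡5), b=7^2·(≡3) mod 7; (5|7)=-1, (3|7)=-1; (−1)^{0·2·3}·(-1)^2·(-1)^0 = +1.
v=5: a=5^0·(≡4), b=5^-2·(≡4) mod 5; (4|5)=+1, (4|5)=+1; (−1)^{0·-2·2}·(+1)^-2·(+1)^0 = +1.
Ram(-51, -29) = {17, ∞}; no ℚ_17-point on the conic.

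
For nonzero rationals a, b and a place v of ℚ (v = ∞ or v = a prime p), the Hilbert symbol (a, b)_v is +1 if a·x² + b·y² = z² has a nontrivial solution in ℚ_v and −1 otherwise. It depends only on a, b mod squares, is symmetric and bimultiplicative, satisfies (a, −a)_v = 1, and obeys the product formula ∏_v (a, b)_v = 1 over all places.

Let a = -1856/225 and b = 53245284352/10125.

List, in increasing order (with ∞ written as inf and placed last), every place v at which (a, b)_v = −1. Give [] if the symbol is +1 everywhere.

Mod squares: a ≡ -29, b ≡ 77285. Check v ∈ {∞, 2, 3, 5, 13, 29, 41}.
v=∞: -29 < 0 and 77285 > 0  ⇒  (a,b)_∞ = +1.
v=2: v_2(a)=6, v_2(b)=12; units ≡ 3, 5 (mod 8); ε·ε+αω+βω = 1·0+6·1+12·1 ≡ 0  ⇒  (a,b)_2 = +1.
v=13: a=13^0·(≡4), b=13^1·(≡12) mod 13; (4|13)=+1, (12|13)=+1; (−1)^{0·1·6}·(+1)^1·(+1)^0 = +1.
v=3: a=3^-2·(≡1), b=3^-4·(≡2) mod 3; (1|3)=+1, (2|3)=-1; (−1)^{-2·-4·1}·(+1)^-4·(-1)^-2 = +1.
v=41: a=41^0·(≡22), b=41^1·(≡8) mod 41; (22|41)=-1, (8|41)=+1; (−1)^{0·1·20}·(-1)^1·(+1)^0 = -1.
v=29: a=29^1·(≡5), b=29^3·(≡12) mod 29; (5|29)=+1, (12|29)=-1; (−1)^{1·3·14}·(+1)^3·(-1)^1 = -1.
v=5: a=5^-2·(≡1), b=5^-3·(≡2) mod 5; (1|5)=+1, (2|5)=-1; (−1)^{-2·-3·2}·(+1)^-3·(-1)^-2 = +1.
Ram(-29, 77285) = {29, 41}; no ℚ_29-point on the conic.

[29, 41]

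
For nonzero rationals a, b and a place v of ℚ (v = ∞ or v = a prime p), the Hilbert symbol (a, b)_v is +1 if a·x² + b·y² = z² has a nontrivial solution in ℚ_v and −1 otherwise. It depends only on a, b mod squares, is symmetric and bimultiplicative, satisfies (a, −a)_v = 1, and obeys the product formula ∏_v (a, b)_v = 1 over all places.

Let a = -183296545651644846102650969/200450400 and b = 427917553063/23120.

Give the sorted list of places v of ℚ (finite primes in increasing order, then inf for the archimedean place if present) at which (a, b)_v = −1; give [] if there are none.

(a, b) ≡ (-6006, 35) mod (ℚ^×)²; places V = {2, 3, 5, 7, 11, 13, 17, 19, ∞}.
(a,b)_7: α=7, u≡6; β=3, v≡6 (mod 7); (6|7)=-1, (6|7)=-1; sign (−1)^1·-1^3·-1^7 = -1.
(a,b)_17: α=-4, u≡10; β=-2, v≡2 (mod 17); (10|17)=-1, (2|17)=+1; sign (−1)^0·-1^-2·+1^-4 = +1.
(a,b)_∞: sgn(-6006)=−, sgn(35)=+, so +1.
(a,b)_11: α=5, u≡3; β=2, v≡10 (mod 11); (3|11)=+1, (10|11)=-1; sign (−1)^0·+1^2·-1^5 = -1.
(a,b)_3: α=-1, u≡2; β=0, v≡2 (mod 3); (2|3)=-1, (2|3)=-1; sign (−1)^0·-1^0·-1^-1 = -1.
(a,b)_5: α=-2, u≡1; β=-1, v≡2 (mod 5); (1|5)=+1, (2|5)=-1; sign (−1)^0·+1^-1·-1^-2 = +1.
(a,b)_2: α=-5, β=-4; u≡5, v≡3 (mod 8); ε(u)ε(v)=0·1, αω(v)=-5·1, βω(u)=-4·1; sum ≡ 1  ⇒  -1.
(a,b)_19: α=4, u≡11; β=2, v≡16 (mod 19); (11|19)=+1, (16|19)=+1; sign (−1)^0·+1^2·+1^4 = +1.
(a,b)_13: α=9, u≡11; β=4, v≡3 (mod 13); (11|13)=-1, (3|13)=+1; sign (−1)^0·-1^4·+1^9 = +1.
(-6006, 35 / ℚ) ramifies at {2, 3, 7, 11}: a division algebra.

[2, 3, 7, 11]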